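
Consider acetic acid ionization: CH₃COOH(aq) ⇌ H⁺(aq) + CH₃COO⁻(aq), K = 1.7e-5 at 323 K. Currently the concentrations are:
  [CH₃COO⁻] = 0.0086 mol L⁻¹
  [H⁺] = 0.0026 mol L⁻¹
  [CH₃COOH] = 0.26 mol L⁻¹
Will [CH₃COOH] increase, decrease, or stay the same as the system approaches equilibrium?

Q = [H⁺]·[CH₃COO⁻] / [CH₃COOH] = (0.0026)·(0.0086) / (0.26) = 8.6e-5
Q = 8.6e-5 > K = 1.7e-5: net reverse reaction.
CH₃COOH is a reactant, so it increases.

increase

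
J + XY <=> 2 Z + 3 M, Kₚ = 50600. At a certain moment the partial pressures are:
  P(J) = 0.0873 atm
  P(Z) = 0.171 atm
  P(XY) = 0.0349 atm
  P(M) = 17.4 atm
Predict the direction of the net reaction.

no net change (already at equilibrium)

Qₚ = P(Z)²·P(M)³ / (P(J)·P(XY)) = (0.171)²·(17.4)³ / ((0.0873)·(0.0349)) = 50600
Qₚ = 50600 = Kₚ, so the system is already at equilibrium.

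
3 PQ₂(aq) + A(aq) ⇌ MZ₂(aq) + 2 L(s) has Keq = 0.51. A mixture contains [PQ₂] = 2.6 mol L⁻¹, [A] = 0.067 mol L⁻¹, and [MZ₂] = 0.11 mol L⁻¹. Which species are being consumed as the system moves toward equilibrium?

PQ₂, A (reactants)

(L is a pure solid — omitted from Q.)
Q = [MZ₂] / ([PQ₂]³·[A]) = (0.11) / ((2.6)³·(0.067)) = 0.093
Q = 0.093 < Keq = 0.51: net forward reaction.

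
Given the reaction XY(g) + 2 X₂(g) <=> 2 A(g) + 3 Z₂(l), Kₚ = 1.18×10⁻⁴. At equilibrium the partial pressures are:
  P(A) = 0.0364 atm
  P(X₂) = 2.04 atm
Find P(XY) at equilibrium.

P(XY) = 2.70 atm

(Z₂ is a pure liquid — omitted from Kₚ.)
At equilibrium, Kₚ = P(A)² / (P(XY)·P(X₂)²) = 1.18×10⁻⁴.
(0.0364)² / ((P(XY))·(2.04)²) = 1.18×10⁻⁴
P(XY) = 2.70 atm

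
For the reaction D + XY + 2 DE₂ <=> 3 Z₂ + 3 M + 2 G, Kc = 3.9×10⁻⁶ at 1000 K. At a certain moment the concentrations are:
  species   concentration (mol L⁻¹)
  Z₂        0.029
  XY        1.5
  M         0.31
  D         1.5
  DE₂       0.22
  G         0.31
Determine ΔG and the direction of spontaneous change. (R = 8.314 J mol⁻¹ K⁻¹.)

Qc = [Z₂]³·[M]³·[G]² / ([D]·[XY]·[DE₂]²) = (0.029)³·(0.31)³·(0.31)² / ((1.5)·(1.5)·(0.22)²) = 6.41×10⁻⁷
ΔG = RT ln(Qc/Kc) = (8.314 J mol⁻¹ K⁻¹)(1000 K) × ln(6.41×10⁻⁷/3.9×10⁻⁶)
   = (8.314 kJ/mol)(-1.806) = -15.0 kJ/mol
ΔG < 0, so the forward reaction is spontaneous (proceeds forward).

ΔG = -15.0 kJ/mol; the forward reaction is spontaneous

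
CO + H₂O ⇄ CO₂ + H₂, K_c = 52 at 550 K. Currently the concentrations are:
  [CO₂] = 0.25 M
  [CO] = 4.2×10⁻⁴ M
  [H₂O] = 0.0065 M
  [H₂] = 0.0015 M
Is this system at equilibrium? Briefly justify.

no; Q > K, reaction proceeds in reverse

Q_c = [CO₂]·[H₂] / ([CO]·[H₂O]) = (0.25)·(0.0015) / ((4.2×10⁻⁴)·(0.0065)) = 140
Q_c = 140 > K_c = 52: net reverse reaction.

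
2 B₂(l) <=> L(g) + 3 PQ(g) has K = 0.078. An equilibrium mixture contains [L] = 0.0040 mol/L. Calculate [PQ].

[PQ] = 2.7 mol/L

(B₂ is a pure liquid — omitted from K.)
At equilibrium, K = [L]·[PQ]³ = 0.078.
(0.0040)·([PQ])³ = 0.078
[PQ]³ = 19.5 ⇒ [PQ] = 2.7 mol/L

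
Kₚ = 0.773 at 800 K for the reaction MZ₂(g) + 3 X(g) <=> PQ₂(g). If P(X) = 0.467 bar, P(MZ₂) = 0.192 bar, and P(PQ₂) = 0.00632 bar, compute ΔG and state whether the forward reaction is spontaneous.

ΔG = -5.80 kJ/mol; the forward reaction is spontaneous

Qₚ = P(PQ₂) / (P(MZ₂)·P(X)³) = (0.00632) / ((0.192)·(0.467)³) = 0.323
ΔG = RT ln(Qₚ/Kₚ) = (8.314 J mol⁻¹ K⁻¹)(800 K) × ln(0.323/0.773)
   = (6.651 kJ/mol)(-0.8726) = -5.80 kJ/mol
ΔG < 0, so the forward reaction is spontaneous (proceeds forward).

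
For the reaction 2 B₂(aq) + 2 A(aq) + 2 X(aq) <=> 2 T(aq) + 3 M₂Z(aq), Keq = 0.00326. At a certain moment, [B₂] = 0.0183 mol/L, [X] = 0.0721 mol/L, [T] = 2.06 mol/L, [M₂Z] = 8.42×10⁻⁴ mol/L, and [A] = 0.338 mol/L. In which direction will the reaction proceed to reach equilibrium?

Q = [T]²·[M₂Z]³ / ([B₂]²·[A]²·[X]²) = (2.06)²·(8.42×10⁻⁴)³ / ((0.0183)²·(0.338)²·(0.0721)²) = 0.0127
Q = 0.0127 > Keq = 0.00326, so the reverse reaction proceeds.

to the left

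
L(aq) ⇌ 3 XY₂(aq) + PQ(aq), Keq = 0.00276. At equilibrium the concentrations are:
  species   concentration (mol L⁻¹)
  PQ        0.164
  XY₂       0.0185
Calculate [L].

[L] = 3.76e-4 mol L⁻¹

At equilibrium, Keq = [XY₂]³·[PQ] / [L] = 0.00276.
(0.0185)³·(0.164) / ([L]) = 0.00276
[L] = 3.76e-4 mol L⁻¹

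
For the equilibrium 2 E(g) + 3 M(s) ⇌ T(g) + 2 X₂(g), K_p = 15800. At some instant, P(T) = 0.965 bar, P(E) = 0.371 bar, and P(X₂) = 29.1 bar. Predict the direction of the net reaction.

(M is a pure solid — omitted from Q_p.)
Q_p = P(T)·P(X₂)² / P(E)² = (0.965)·(29.1)² / (0.371)² = 5940
Q_p = 5940 < K_p = 15800, so the forward reaction proceeds.

to the right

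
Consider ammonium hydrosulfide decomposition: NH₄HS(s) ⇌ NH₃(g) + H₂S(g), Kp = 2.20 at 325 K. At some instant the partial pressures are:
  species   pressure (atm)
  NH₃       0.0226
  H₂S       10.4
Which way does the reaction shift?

to the right

(NH₄HS is a pure solid — omitted from Qp.)
Qp = P(NH₃)·P(H₂S) = (0.0226)·(10.4) = 0.235
Qp = 0.235 < Kp = 2.20, so the forward reaction proceeds.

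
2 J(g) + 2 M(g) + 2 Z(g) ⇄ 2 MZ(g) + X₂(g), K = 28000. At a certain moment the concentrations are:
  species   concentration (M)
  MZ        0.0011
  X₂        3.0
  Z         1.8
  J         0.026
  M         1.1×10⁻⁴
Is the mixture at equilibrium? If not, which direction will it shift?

Q = [MZ]²·[X₂] / ([J]²·[M]²·[Z]²) = (0.0011)²·(3.0) / ((0.026)²·(1.1×10⁻⁴)²·(1.8)²) = 1.4×10⁵
Q = 1.4×10⁵ > K = 28000: net reverse reaction.

no; Q > K, reaction proceeds in reverse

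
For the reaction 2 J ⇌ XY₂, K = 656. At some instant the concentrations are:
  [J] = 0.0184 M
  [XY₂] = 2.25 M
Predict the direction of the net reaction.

in the reverse direction

Q = [XY₂] / [J]² = (2.25) / (0.0184)² = 6650
Q = 6650 > K = 656, so the reverse reaction proceeds.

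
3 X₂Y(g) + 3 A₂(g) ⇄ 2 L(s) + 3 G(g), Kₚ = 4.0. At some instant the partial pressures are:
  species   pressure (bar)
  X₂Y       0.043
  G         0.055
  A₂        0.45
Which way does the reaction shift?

to the left

(L is a pure solid — omitted from Qₚ.)
Qₚ = P(G)³ / (P(X₂Y)³·P(A₂)³) = (0.055)³ / ((0.043)³·(0.45)³) = 23
Qₚ = 23 > Kₚ = 4.0, so the reverse reaction proceeds.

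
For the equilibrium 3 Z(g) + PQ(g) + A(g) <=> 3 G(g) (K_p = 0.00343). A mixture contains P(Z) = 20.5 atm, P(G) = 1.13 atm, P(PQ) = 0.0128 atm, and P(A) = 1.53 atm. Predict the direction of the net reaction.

Q_p = P(G)³ / (P(Z)³·P(PQ)·P(A)) = (1.13)³ / ((20.5)³·(0.0128)·(1.53)) = 0.00855
Q_p = 0.00855 > K_p = 0.00343, so the reverse reaction proceeds.

toward reactants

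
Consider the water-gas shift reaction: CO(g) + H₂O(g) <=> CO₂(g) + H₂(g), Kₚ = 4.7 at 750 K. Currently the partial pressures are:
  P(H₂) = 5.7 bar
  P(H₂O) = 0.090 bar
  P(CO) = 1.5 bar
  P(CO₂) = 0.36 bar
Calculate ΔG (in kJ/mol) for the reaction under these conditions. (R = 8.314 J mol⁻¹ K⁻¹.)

ΔG = 7.32 kJ/mol

Qₚ = P(CO₂)·P(H₂) / (P(CO)·P(H₂O)) = (0.36)·(5.7) / ((1.5)·(0.090)) = 15.2
ΔG = RT ln(Qₚ/Kₚ) = (8.314 J mol⁻¹ K⁻¹)(750 K) × ln(15.2/4.7)
   = (6.236 kJ/mol)(1.174) = 7.32 kJ/mol
ΔG > 0, so the forward reaction is non-spontaneous (proceeds in reverse).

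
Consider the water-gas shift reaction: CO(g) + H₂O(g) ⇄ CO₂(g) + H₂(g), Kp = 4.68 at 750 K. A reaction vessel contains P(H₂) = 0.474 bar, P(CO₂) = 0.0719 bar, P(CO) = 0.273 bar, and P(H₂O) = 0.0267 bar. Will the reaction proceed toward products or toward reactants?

Qp = P(CO₂)·P(H₂) / (P(CO)·P(H₂O)) = (0.0719)·(0.474) / ((0.273)·(0.0267)) = 4.68
Qp = 4.68 = Kp, so the system is already at equilibrium.

at equilibrium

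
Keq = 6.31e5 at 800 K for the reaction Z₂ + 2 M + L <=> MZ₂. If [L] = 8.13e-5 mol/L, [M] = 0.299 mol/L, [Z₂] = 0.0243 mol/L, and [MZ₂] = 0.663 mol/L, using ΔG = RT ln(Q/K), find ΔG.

Q = [MZ₂] / ([Z₂]·[M]²·[L]) = (0.663) / ((0.0243)·(0.299)²·(8.13e-5)) = 3.75e6
ΔG = RT ln(Q/Keq) = (8.314 J mol⁻¹ K⁻¹)(800 K) × ln(3.75e6/6.31e5)
   = (6.651 kJ/mol)(1.782) = 11.9 kJ/mol
ΔG > 0, so the forward reaction is non-spontaneous (proceeds in reverse).

ΔG = 11.9 kJ/mol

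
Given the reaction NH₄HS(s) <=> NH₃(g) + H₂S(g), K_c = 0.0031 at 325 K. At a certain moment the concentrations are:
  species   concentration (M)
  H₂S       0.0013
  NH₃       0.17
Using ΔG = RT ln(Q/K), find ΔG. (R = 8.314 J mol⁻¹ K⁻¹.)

(NH₄HS is a pure solid — omitted from Q_c.)
Q_c = [NH₃]·[H₂S] = (0.17)·(0.0013) = 2.21×10⁻⁴
ΔG = RT ln(Q_c/K_c) = (8.314 J mol⁻¹ K⁻¹)(325 K) × ln(2.21×10⁻⁴/0.0031)
   = (2.702 kJ/mol)(-2.641) = -7.14 kJ/mol
ΔG < 0, so the forward reaction is spontaneous (proceeds forward).

ΔG = -7.14 kJ/mol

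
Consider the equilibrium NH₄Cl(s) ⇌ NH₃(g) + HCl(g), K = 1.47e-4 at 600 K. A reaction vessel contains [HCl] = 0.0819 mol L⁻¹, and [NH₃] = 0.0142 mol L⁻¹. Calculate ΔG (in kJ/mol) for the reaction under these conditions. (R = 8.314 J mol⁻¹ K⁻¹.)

(NH₄Cl is a pure solid — omitted from Q.)
Q = [NH₃]·[HCl] = (0.0142)·(0.0819) = 0.00116
ΔG = RT ln(Q/K) = (8.314 J mol⁻¹ K⁻¹)(600 K) × ln(0.00116/1.47e-4)
   = (4.988 kJ/mol)(2.066) = 10.3 kJ/mol
ΔG > 0, so the forward reaction is non-spontaneous (proceeds in reverse).

ΔG = 10.3 kJ/mol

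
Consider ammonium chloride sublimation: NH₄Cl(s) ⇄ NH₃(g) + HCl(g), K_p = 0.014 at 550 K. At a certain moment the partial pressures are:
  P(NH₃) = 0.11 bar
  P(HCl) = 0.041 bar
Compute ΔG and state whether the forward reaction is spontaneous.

ΔG = -5.18 kJ/mol; the forward reaction is spontaneous

(NH₄Cl is a pure solid — omitted from Q_p.)
Q_p = P(NH₃)·P(HCl) = (0.11)·(0.041) = 0.00451
ΔG = RT ln(Q_p/K_p) = (8.314 J mol⁻¹ K⁻¹)(550 K) × ln(0.00451/0.014)
   = (4.573 kJ/mol)(-1.133) = -5.18 kJ/mol
ΔG < 0, so the forward reaction is spontaneous (proceeds forward).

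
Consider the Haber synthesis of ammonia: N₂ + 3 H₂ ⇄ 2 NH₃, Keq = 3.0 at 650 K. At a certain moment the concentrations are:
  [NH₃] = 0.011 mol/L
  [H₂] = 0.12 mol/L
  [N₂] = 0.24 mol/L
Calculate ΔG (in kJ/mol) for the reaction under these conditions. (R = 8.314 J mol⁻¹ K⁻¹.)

Q = [NH₃]² / ([N₂]·[H₂]³) = (0.011)² / ((0.24)·(0.12)³) = 0.292
ΔG = RT ln(Q/Keq) = (8.314 J mol⁻¹ K⁻¹)(650 K) × ln(0.292/3.0)
   = (5.404 kJ/mol)(-2.330) = -12.6 kJ/mol
ΔG < 0, so the forward reaction is spontaneous (proceeds forward).

ΔG = -12.6 kJ/mol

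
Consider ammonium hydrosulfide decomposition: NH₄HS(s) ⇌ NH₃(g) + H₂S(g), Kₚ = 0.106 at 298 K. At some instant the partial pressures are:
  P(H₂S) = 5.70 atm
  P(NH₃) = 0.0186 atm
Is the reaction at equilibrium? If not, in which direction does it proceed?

(NH₄HS is a pure solid — omitted from Qₚ.)
Qₚ = P(NH₃)·P(H₂S) = (0.0186)·(5.70) = 0.106
Qₚ = 0.106 = Kₚ, so the system is already at equilibrium.

no net change (already at equilibrium)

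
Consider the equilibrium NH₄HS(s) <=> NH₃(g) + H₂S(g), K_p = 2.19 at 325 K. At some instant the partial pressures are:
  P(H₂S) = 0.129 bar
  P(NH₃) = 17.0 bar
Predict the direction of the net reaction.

(NH₄HS is a pure solid — omitted from Q_p.)
Q_p = P(NH₃)·P(H₂S) = (17.0)·(0.129) = 2.19
Q_p = 2.19 = K_p, so the system is already at equilibrium.

at equilibrium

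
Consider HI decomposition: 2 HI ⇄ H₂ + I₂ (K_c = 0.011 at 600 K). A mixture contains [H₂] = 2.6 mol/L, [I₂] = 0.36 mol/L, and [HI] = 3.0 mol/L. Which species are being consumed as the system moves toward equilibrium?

H₂, I₂ (products)

Q_c = [H₂]·[I₂] / [HI]² = (2.6)·(0.36) / (3.0)² = 0.10
Q_c = 0.10 > K_c = 0.011: net reverse reaction.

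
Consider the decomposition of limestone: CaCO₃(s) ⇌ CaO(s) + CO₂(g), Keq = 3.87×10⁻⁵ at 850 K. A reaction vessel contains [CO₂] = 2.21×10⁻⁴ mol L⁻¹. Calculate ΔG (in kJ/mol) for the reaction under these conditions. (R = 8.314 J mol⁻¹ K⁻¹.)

(CaCO₃, CaO are pure solids — omitted from Q.)
Q = [CO₂] = 2.21×10⁻⁴
ΔG = RT ln(Q/Keq) = (8.314 J mol⁻¹ K⁻¹)(850 K) × ln(2.21×10⁻⁴/3.87×10⁻⁵)
   = (7.067 kJ/mol)(1.742) = 12.3 kJ/mol
ΔG > 0, so the forward reaction is non-spontaneous (proceeds in reverse).

ΔG = 12.3 kJ/mol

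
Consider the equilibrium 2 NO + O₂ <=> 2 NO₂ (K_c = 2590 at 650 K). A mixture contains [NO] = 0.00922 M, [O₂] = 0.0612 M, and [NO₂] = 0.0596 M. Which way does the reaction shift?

Q_c = [NO₂]² / ([NO]²·[O₂]) = (0.0596)² / ((0.00922)²·(0.0612)) = 683
Q_c = 683 < K_c = 2590, so the forward reaction proceeds.

forward (toward products)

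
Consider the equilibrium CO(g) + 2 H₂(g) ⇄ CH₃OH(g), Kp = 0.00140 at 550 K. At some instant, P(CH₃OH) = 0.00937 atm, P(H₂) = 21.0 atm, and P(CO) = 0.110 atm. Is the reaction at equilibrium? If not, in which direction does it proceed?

Qp = P(CH₃OH) / (P(CO)·P(H₂)²) = (0.00937) / ((0.110)·(21.0)²) = 1.93×10⁻⁴
Qp = 1.93×10⁻⁴ < Kp = 0.00140, so the forward reaction proceeds.

in the forward direction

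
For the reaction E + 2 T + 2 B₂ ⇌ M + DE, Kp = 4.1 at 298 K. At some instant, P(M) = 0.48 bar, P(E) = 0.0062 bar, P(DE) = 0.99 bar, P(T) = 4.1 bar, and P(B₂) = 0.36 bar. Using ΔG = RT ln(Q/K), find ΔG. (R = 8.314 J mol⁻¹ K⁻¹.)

ΔG = 5.33 kJ/mol

Qp = P(M)·P(DE) / (P(E)·P(T)²·P(B₂)²) = (0.48)·(0.99) / ((0.0062)·(4.1)²·(0.36)²) = 35.2
ΔG = RT ln(Qp/Kp) = (8.314 J mol⁻¹ K⁻¹)(298 K) × ln(35.2/4.1)
   = (2.478 kJ/mol)(2.150) = 5.33 kJ/mol
ΔG > 0, so the forward reaction is non-spontaneous (proceeds in reverse).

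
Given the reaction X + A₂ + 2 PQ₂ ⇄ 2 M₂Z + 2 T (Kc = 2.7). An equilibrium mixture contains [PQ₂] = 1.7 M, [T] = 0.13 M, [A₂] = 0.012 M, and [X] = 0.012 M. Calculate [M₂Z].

[M₂Z] = 0.26 M

At equilibrium, Kc = [M₂Z]²·[T]² / ([X]·[A₂]·[PQ₂]²) = 2.7.
([M₂Z])²·(0.13)² / ((0.012)·(0.012)·(1.7)²) = 2.7
[M₂Z]² = 0.0665 ⇒ [M₂Z] = 0.26 M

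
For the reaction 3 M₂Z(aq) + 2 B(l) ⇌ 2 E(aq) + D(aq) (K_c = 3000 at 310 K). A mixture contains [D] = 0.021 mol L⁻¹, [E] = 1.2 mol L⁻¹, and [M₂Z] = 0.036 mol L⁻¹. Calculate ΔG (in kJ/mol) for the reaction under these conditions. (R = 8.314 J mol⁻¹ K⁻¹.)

(B is a pure liquid — omitted from Q_c.)
Q_c = [E]²·[D] / [M₂Z]³ = (1.2)²·(0.021) / (0.036)³ = 648
ΔG = RT ln(Q_c/K_c) = (8.314 J mol⁻¹ K⁻¹)(310 K) × ln(648/3000)
   = (2.577 kJ/mol)(-1.532) = -3.95 kJ/mol
ΔG < 0, so the forward reaction is spontaneous (proceeds forward).

ΔG = -3.95 kJ/mol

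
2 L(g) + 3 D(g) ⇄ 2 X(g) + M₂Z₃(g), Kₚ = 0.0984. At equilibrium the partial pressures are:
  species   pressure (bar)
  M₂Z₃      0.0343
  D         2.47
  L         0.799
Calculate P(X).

At equilibrium, Kₚ = P(X)²·P(M₂Z₃) / (P(L)²·P(D)³) = 0.0984.
(P(X))²·(0.0343) / ((0.799)²·(2.47)³) = 0.0984
P(X)² = 27.6 ⇒ P(X) = 5.25 bar

P(X) = 5.25 bar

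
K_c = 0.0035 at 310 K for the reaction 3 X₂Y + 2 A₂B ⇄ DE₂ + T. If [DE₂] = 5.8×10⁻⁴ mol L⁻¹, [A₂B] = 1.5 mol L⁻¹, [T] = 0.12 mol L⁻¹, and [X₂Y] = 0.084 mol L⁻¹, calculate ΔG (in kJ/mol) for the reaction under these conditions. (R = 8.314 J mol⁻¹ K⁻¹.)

Q_c = [DE₂]·[T] / ([X₂Y]³·[A₂B]²) = (5.8×10⁻⁴)·(0.12) / ((0.084)³·(1.5)²) = 0.0522
ΔG = RT ln(Q_c/K_c) = (8.314 J mol⁻¹ K⁻¹)(310 K) × ln(0.0522/0.0035)
   = (2.577 kJ/mol)(2.702) = 6.96 kJ/mol
ΔG > 0, so the forward reaction is non-spontaneous (proceeds in reverse).

ΔG = 6.96 kJ/mol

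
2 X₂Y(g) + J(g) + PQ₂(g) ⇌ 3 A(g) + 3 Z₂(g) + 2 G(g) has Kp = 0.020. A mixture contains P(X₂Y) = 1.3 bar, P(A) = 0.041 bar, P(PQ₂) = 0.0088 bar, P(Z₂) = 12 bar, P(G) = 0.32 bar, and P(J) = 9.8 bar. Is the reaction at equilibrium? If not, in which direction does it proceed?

in the reverse direction

Qp = P(A)³·P(Z₂)³·P(G)² / (P(X₂Y)²·P(J)·P(PQ₂)) = (0.041)³·(12)³·(0.32)² / ((1.3)²·(9.8)·(0.0088)) = 0.084
Qp = 0.084 > Kp = 0.020, so the reverse reaction proceeds.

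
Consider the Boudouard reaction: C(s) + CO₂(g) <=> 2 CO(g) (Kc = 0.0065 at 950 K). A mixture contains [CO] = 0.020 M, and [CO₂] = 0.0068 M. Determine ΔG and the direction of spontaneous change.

(C is a pure solid — omitted from Qc.)
Qc = [CO]² / [CO₂] = (0.020)² / (0.0068) = 0.0588
ΔG = RT ln(Qc/Kc) = (8.314 J mol⁻¹ K⁻¹)(950 K) × ln(0.0588/0.0065)
   = (7.898 kJ/mol)(2.202) = 17.4 kJ/mol
ΔG > 0, so the forward reaction is non-spontaneous (proceeds in reverse).

ΔG = 17.4 kJ/mol; the forward reaction is non-spontaneous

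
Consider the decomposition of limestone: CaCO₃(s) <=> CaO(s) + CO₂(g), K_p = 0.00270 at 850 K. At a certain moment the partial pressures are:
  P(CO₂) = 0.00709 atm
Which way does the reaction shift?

(CaCO₃, CaO are pure solids — omitted from Q_p.)
Q_p = P(CO₂) = 0.00709
Q_p = 0.00709 > K_p = 0.00270, so the reverse reaction proceeds.

to the left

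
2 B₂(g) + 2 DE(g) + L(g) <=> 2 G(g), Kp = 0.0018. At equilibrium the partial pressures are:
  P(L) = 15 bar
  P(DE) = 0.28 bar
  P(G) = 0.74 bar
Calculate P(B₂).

At equilibrium, Kp = P(G)² / (P(B₂)²·P(DE)²·P(L)) = 0.0018.
(0.74)² / ((P(B₂))²·(0.28)²·(15)) = 0.0018
P(B₂)² = 259 ⇒ P(B₂) = 16 bar

P(B₂) = 16 bar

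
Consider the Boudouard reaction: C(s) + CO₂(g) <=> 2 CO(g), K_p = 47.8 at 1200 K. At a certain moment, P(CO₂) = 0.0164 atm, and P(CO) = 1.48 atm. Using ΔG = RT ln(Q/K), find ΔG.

ΔG = 10.3 kJ/mol

(C is a pure solid — omitted from Q_p.)
Q_p = P(CO)² / P(CO₂) = (1.48)² / (0.0164) = 134
ΔG = RT ln(Q_p/K_p) = (8.314 J mol⁻¹ K⁻¹)(1200 K) × ln(134/47.8)
   = (9.977 kJ/mol)(1.031) = 10.3 kJ/mol
ΔG > 0, so the forward reaction is non-spontaneous (proceeds in reverse).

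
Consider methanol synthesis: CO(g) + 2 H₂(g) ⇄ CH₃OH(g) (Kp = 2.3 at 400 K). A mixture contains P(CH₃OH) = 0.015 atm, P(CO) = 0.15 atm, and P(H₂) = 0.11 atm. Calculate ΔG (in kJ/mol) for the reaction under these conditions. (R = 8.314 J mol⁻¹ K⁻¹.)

Qp = P(CH₃OH) / (P(CO)·P(H₂)²) = (0.015) / ((0.15)·(0.11)²) = 8.26
ΔG = RT ln(Qp/Kp) = (8.314 J mol⁻¹ K⁻¹)(400 K) × ln(8.26/2.3)
   = (3.326 kJ/mol)(1.279) = 4.25 kJ/mol
ΔG > 0, so the forward reaction is non-spontaneous (proceeds in reverse).

ΔG = 4.25 kJ/mol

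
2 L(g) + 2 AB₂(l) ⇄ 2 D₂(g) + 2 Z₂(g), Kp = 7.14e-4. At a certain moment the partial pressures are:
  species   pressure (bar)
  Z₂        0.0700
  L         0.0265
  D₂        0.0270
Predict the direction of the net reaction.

in the reverse direction

(AB₂ is a pure liquid — omitted from Qp.)
Qp = P(D₂)²·P(Z₂)² / P(L)² = (0.0270)²·(0.0700)² / (0.0265)² = 0.00509
Qp = 0.00509 > Kp = 7.14e-4, so the reverse reaction proceeds.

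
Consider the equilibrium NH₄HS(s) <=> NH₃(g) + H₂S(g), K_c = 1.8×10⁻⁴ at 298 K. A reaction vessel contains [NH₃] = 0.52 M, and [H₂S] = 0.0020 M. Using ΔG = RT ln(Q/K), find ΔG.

(NH₄HS is a pure solid — omitted from Q_c.)
Q_c = [NH₃]·[H₂S] = (0.52)·(0.0020) = 0.00104
ΔG = RT ln(Q_c/K_c) = (8.314 J mol⁻¹ K⁻¹)(298 K) × ln(0.00104/1.8×10⁻⁴)
   = (2.478 kJ/mol)(1.754) = 4.35 kJ/mol
ΔG > 0, so the forward reaction is non-spontaneous (proceeds in reverse).

ΔG = 4.35 kJ/mol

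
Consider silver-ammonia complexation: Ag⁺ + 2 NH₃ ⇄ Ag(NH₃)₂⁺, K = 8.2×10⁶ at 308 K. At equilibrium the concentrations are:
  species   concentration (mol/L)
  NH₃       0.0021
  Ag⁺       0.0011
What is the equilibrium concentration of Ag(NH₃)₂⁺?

[Ag(NH₃)₂⁺] = 0.040 mol/L

At equilibrium, K = [Ag(NH₃)₂⁺] / ([Ag⁺]·[NH₃]²) = 8.2×10⁶.
([Ag(NH₃)₂⁺]) / ((0.0011)·(0.0021)²) = 8.2×10⁶
[Ag(NH₃)₂⁺] = 0.0398 = 0.040 mol/L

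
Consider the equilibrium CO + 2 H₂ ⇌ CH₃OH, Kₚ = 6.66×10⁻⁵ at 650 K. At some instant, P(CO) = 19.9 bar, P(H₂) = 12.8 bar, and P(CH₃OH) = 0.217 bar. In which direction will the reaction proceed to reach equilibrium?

neither direction; the system is at equilibrium

Qₚ = P(CH₃OH) / (P(CO)·P(H₂)²) = (0.217) / ((19.9)·(12.8)²) = 6.66×10⁻⁵
Qₚ = 6.66×10⁻⁵ = Kₚ, so the system is already at equilibrium.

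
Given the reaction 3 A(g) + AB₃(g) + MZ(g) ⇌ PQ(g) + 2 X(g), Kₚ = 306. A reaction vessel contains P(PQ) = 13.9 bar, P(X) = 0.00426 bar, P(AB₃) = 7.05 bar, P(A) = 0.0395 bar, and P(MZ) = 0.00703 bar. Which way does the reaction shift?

forward (toward products)

Qₚ = P(PQ)·P(X)² / (P(A)³·P(AB₃)·P(MZ)) = (13.9)·(0.00426)² / ((0.0395)³·(7.05)·(0.00703)) = 82.6
Qₚ = 82.6 < Kₚ = 306, so the forward reaction proceeds.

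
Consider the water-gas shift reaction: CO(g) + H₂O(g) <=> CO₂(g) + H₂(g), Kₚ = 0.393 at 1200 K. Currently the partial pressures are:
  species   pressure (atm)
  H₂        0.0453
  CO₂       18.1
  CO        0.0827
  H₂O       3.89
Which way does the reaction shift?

Qₚ = P(CO₂)·P(H₂) / (P(CO)·P(H₂O)) = (18.1)·(0.0453) / ((0.0827)·(3.89)) = 2.55
Qₚ = 2.55 > Kₚ = 0.393, so the reverse reaction proceeds.

toward reactants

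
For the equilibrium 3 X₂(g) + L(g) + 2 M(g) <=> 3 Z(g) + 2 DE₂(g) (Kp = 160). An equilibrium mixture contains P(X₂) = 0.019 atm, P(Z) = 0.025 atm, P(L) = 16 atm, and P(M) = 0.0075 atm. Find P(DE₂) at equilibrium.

P(DE₂) = 0.25 atm

At equilibrium, Kp = P(Z)³·P(DE₂)² / (P(X₂)³·P(L)·P(M)²) = 160.
(0.025)³·(P(DE₂))² / ((0.019)³·(16)·(0.0075)²) = 160
P(DE₂)² = 0.0632 ⇒ P(DE₂) = 0.25 atm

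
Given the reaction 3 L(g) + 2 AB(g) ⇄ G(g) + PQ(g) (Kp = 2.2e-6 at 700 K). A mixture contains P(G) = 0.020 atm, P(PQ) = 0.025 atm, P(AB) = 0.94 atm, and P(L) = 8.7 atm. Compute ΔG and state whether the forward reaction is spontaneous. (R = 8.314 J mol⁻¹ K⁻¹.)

Qp = P(G)·P(PQ) / (P(L)³·P(AB)²) = (0.020)·(0.025) / ((8.7)³·(0.94)²) = 8.59e-7
ΔG = RT ln(Qp/Kp) = (8.314 J mol⁻¹ K⁻¹)(700 K) × ln(8.59e-7/2.2e-6)
   = (5.820 kJ/mol)(-0.9404) = -5.47 kJ/mol
ΔG < 0, so the forward reaction is spontaneous (proceeds forward).

ΔG = -5.47 kJ/mol; the forward reaction is spontaneous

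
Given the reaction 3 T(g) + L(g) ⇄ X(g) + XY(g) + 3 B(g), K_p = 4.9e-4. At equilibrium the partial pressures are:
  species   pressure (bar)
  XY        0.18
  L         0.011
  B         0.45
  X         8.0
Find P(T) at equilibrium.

P(T) = 29 bar

At equilibrium, K_p = P(X)·P(XY)·P(B)³ / (P(T)³·P(L)) = 4.9e-4.
(8.0)·(0.18)·(0.45)³ / ((P(T))³·(0.011)) = 4.9e-4
P(T)³ = 24300 ⇒ P(T) = 29 bar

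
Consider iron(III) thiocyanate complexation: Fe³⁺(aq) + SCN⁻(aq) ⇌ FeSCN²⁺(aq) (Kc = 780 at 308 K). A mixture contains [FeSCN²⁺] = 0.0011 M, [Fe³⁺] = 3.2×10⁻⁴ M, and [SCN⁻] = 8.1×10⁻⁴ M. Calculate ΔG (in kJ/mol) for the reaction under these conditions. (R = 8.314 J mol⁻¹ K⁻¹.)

ΔG = 4.34 kJ/mol

Qc = [FeSCN²⁺] / ([Fe³⁺]·[SCN⁻]) = (0.0011) / ((3.2×10⁻⁴)·(8.1×10⁻⁴)) = 4240
ΔG = RT ln(Qc/Kc) = (8.314 J mol⁻¹ K⁻¹)(308 K) × ln(4240/780)
   = (2.561 kJ/mol)(1.693) = 4.34 kJ/mol
ΔG > 0, so the forward reaction is non-spontaneous (proceeds in reverse).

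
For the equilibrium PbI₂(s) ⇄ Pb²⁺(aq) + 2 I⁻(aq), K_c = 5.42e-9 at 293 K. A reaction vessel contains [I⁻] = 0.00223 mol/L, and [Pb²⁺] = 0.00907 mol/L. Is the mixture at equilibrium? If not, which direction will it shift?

no; Q > K, reaction proceeds in reverse

(PbI₂ is a pure solid — omitted from Q_c.)
Q_c = [Pb²⁺]·[I⁻]² = (0.00907)·(0.00223)² = 4.51e-8
Q_c = 4.51e-8 > K_c = 5.42e-9: net reverse reaction.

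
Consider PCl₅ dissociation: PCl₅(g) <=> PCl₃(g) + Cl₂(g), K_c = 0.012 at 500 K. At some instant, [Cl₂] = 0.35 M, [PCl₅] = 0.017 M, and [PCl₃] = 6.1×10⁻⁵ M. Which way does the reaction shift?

Q_c = [PCl₃]·[Cl₂] / [PCl₅] = (6.1×10⁻⁵)·(0.35) / (0.017) = 0.0013
Q_c = 0.0013 < K_c = 0.012, so the forward reaction proceeds.

in the forward direction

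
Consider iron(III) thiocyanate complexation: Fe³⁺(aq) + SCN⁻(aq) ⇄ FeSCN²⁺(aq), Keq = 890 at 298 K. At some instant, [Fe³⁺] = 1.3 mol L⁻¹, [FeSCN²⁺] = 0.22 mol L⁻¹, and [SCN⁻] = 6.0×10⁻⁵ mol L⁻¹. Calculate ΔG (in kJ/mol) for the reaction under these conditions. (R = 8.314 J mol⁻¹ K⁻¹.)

ΔG = 2.86 kJ/mol

Q = [FeSCN²⁺] / ([Fe³⁺]·[SCN⁻]) = (0.22) / ((1.3)·(6.0×10⁻⁵)) = 2820
ΔG = RT ln(Q/Keq) = (8.314 J mol⁻¹ K⁻¹)(298 K) × ln(2820/890)
   = (2.478 kJ/mol)(1.153) = 2.86 kJ/mol
ΔG > 0, so the forward reaction is non-spontaneous (proceeds in reverse).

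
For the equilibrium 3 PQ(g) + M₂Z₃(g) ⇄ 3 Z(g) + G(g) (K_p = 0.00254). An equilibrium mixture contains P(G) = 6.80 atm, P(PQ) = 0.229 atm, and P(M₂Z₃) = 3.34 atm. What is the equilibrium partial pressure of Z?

P(Z) = 0.0247 atm

At equilibrium, K_p = P(Z)³·P(G) / (P(PQ)³·P(M₂Z₃)) = 0.00254.
(P(Z))³·(6.80) / ((0.229)³·(3.34)) = 0.00254
P(Z)³ = 1.50×10⁻⁵ ⇒ P(Z) = 0.0247 atm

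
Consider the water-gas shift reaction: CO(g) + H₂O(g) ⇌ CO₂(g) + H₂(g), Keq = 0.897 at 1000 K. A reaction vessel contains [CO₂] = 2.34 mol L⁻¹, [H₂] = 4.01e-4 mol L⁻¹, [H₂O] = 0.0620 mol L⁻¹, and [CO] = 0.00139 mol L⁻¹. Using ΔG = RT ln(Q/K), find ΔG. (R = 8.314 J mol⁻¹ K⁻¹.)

Q = [CO₂]·[H₂] / ([CO]·[H₂O]) = (2.34)·(4.01e-4) / ((0.00139)·(0.0620)) = 10.9
ΔG = RT ln(Q/Keq) = (8.314 J mol⁻¹ K⁻¹)(1000 K) × ln(10.9/0.897)
   = (8.314 kJ/mol)(2.497) = 20.8 kJ/mol
ΔG > 0, so the forward reaction is non-spontaneous (proceeds in reverse).

ΔG = 20.8 kJ/mol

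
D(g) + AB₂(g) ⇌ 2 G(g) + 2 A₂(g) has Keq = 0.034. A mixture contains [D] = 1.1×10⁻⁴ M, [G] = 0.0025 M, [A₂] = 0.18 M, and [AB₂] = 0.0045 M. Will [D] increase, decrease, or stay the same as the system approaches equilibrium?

Q = [G]²·[A₂]² / ([D]·[AB₂]) = (0.0025)²·(0.18)² / ((1.1×10⁻⁴)·(0.0045)) = 0.41
Q = 0.41 > Keq = 0.034: net reverse reaction.
D is a reactant, so it increases.

increase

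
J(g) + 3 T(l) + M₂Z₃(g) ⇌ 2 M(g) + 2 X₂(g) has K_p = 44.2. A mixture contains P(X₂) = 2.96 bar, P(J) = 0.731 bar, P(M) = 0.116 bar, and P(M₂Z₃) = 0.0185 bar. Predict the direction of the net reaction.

to the right

(T is a pure liquid — omitted from Q_p.)
Q_p = P(M)²·P(X₂)² / (P(J)·P(M₂Z₃)) = (0.116)²·(2.96)² / ((0.731)·(0.0185)) = 8.72
Q_p = 8.72 < K_p = 44.2, so the forward reaction proceeds.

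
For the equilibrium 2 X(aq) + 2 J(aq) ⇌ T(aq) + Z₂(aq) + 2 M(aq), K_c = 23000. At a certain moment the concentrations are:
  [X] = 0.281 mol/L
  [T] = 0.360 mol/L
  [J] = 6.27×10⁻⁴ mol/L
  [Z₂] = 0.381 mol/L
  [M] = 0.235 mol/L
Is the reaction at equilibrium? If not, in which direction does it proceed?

to the left

Q_c = [T]·[Z₂]·[M]² / ([X]²·[J]²) = (0.360)·(0.381)·(0.235)² / ((0.281)²·(6.27×10⁻⁴)²) = 2.44×10⁵
Q_c = 2.44×10⁵ > K_c = 23000, so the reverse reaction proceeds.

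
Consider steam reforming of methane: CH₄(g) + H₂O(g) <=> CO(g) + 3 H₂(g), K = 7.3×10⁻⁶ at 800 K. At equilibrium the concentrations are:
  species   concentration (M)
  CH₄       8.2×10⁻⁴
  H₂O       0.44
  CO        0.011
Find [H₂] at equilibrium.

[H₂] = 0.0062 M

At equilibrium, K = [CO]·[H₂]³ / ([CH₄]·[H₂O]) = 7.3×10⁻⁶.
(0.011)·([H₂])³ / ((8.2×10⁻⁴)·(0.44)) = 7.3×10⁻⁶
[H₂]³ = 2.39×10⁻⁷ ⇒ [H₂] = 0.0062 M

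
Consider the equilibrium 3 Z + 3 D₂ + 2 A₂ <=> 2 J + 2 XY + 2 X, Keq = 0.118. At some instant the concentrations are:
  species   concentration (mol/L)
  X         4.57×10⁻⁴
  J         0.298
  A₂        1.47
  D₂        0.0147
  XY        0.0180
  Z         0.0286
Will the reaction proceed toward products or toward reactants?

Q = [J]²·[XY]²·[X]² / ([Z]³·[D₂]³·[A₂]²) = (0.298)²·(0.0180)²·(4.57×10⁻⁴)² / ((0.0286)³·(0.0147)³·(1.47)²) = 0.0374
Q = 0.0374 < Keq = 0.118, so the forward reaction proceeds.

forward (toward products)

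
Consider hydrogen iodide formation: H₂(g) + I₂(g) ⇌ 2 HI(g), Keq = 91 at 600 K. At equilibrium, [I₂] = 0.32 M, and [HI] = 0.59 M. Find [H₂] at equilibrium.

[H₂] = 0.012 M

At equilibrium, Keq = [HI]² / ([H₂]·[I₂]) = 91.
(0.59)² / (([H₂])·(0.32)) = 91
[H₂] = 0.0120 = 0.012 M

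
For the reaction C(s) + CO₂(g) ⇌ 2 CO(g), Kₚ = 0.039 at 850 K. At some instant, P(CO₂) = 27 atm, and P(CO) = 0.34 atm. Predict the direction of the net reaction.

(C is a pure solid — omitted from Qₚ.)
Qₚ = P(CO)² / P(CO₂) = (0.34)² / (27) = 0.0043
Qₚ = 0.0043 < Kₚ = 0.039, so the forward reaction proceeds.

to the right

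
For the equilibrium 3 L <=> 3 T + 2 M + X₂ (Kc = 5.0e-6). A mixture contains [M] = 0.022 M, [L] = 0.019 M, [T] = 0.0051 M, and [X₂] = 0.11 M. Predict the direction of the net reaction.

toward products

Qc = [T]³·[M]²·[X₂] / [L]³ = (0.0051)³·(0.022)²·(0.11) / (0.019)³ = 1.0e-6
Qc = 1.0e-6 < Kc = 5.0e-6, so the forward reaction proceeds.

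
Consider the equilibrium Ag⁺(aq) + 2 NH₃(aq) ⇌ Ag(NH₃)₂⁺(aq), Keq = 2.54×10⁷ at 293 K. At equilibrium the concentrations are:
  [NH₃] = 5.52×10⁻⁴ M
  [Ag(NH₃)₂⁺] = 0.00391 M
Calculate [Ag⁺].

At equilibrium, Keq = [Ag(NH₃)₂⁺] / ([Ag⁺]·[NH₃]²) = 2.54×10⁷.
(0.00391) / (([Ag⁺])·(5.52×10⁻⁴)²) = 2.54×10⁷
[Ag⁺] = 5.05×10⁻⁴ M

[Ag⁺] = 5.05×10⁻⁴ M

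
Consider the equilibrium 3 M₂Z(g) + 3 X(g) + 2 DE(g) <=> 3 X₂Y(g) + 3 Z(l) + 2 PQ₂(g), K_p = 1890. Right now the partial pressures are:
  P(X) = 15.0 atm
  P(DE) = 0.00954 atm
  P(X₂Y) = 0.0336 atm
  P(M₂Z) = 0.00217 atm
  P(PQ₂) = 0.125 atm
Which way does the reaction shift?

(Z is a pure liquid — omitted from Q_p.)
Q_p = P(X₂Y)³·P(PQ₂)² / (P(M₂Z)³·P(X)³·P(DE)²) = (0.0336)³·(0.125)² / ((0.00217)³·(15.0)³·(0.00954)²) = 189
Q_p = 189 < K_p = 1890, so the forward reaction proceeds.

toward products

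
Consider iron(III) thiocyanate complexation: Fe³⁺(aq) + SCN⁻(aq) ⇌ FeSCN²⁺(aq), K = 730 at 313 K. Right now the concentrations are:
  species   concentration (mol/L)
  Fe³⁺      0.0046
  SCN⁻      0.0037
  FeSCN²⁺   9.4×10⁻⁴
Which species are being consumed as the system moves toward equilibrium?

Fe³⁺, SCN⁻ (reactants)

Q = [FeSCN²⁺] / ([Fe³⁺]·[SCN⁻]) = (9.4×10⁻⁴) / ((0.0046)·(0.0037)) = 55
Q = 55 < K = 730: net forward reaction.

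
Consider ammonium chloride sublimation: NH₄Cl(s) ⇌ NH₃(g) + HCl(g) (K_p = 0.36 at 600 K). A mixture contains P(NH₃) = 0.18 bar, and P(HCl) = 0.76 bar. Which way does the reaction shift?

to the right

(NH₄Cl is a pure solid — omitted from Q_p.)
Q_p = P(NH₃)·P(HCl) = (0.18)·(0.76) = 0.14
Q_p = 0.14 < K_p = 0.36, so the forward reaction proceeds.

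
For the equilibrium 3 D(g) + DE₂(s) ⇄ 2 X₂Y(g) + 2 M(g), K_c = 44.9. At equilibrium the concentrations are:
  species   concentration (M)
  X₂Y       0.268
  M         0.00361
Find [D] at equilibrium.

(DE₂ is a pure solid — omitted from K_c.)
At equilibrium, K_c = [X₂Y]²·[M]² / [D]³ = 44.9.
(0.268)²·(0.00361)² / ([D])³ = 44.9
[D]³ = 2.08e-8 ⇒ [D] = 0.00275 M

[D] = 0.00275 M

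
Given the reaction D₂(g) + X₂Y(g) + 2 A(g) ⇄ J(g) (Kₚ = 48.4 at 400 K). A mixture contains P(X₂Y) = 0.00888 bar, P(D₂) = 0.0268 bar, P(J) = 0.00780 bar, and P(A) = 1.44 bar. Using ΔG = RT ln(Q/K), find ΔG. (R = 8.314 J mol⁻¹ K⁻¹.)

Qₚ = P(J) / (P(D₂)·P(X₂Y)·P(A)²) = (0.00780) / ((0.0268)·(0.00888)·(1.44)²) = 15.8
ΔG = RT ln(Qₚ/Kₚ) = (8.314 J mol⁻¹ K⁻¹)(400 K) × ln(15.8/48.4)
   = (3.326 kJ/mol)(-1.119) = -3.72 kJ/mol
ΔG < 0, so the forward reaction is spontaneous (proceeds forward).

ΔG = -3.72 kJ/mol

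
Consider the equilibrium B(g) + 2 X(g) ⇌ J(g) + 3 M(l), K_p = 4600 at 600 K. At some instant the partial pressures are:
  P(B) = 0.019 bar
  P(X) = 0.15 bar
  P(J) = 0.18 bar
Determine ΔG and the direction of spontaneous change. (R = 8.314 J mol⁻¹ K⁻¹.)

ΔG = -11.9 kJ/mol; the forward reaction is spontaneous

(M is a pure liquid — omitted from Q_p.)
Q_p = P(J) / (P(B)·P(X)²) = (0.18) / ((0.019)·(0.15)²) = 421
ΔG = RT ln(Q_p/K_p) = (8.314 J mol⁻¹ K⁻¹)(600 K) × ln(421/4600)
   = (4.988 kJ/mol)(-2.391) = -11.9 kJ/mol
ΔG < 0, so the forward reaction is spontaneous (proceeds forward).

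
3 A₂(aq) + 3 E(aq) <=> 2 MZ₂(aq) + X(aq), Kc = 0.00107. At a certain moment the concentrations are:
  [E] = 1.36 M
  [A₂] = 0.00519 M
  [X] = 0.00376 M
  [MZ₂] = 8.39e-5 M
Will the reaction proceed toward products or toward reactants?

Qc = [MZ₂]²·[X] / ([A₂]³·[E]³) = (8.39e-5)²·(0.00376) / ((0.00519)³·(1.36)³) = 7.53e-5
Qc = 7.53e-5 < Kc = 0.00107, so the forward reaction proceeds.

to the right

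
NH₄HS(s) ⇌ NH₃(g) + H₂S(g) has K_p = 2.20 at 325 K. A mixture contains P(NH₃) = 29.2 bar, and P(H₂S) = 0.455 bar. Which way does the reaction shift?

in the reverse direction

(NH₄HS is a pure solid — omitted from Q_p.)
Q_p = P(NH₃)·P(H₂S) = (29.2)·(0.455) = 13.3
Q_p = 13.3 > K_p = 2.20, so the reverse reaction proceeds.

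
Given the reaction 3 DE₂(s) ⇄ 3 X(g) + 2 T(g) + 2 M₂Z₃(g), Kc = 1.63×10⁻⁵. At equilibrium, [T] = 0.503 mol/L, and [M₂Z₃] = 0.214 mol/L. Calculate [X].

(DE₂ is a pure solid — omitted from Kc.)
At equilibrium, Kc = [X]³·[T]²·[M₂Z₃]² = 1.63×10⁻⁵.
([X])³·(0.503)²·(0.214)² = 1.63×10⁻⁵
[X]³ = 0.00141 ⇒ [X] = 0.112 mol/L

[X] = 0.112 mol/L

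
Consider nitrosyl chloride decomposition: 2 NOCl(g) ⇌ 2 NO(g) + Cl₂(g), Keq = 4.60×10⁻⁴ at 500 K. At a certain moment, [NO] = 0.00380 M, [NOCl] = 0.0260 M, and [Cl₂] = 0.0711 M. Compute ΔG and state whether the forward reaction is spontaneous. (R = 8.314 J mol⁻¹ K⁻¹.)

ΔG = 4.97 kJ/mol; the forward reaction is non-spontaneous

Q = [NO]²·[Cl₂] / [NOCl]² = (0.00380)²·(0.0711) / (0.0260)² = 0.00152
ΔG = RT ln(Q/Keq) = (8.314 J mol⁻¹ K⁻¹)(500 K) × ln(0.00152/4.60×10⁻⁴)
   = (4.157 kJ/mol)(1.195) = 4.97 kJ/mol
ΔG > 0, so the forward reaction is non-spontaneous (proceeds in reverse).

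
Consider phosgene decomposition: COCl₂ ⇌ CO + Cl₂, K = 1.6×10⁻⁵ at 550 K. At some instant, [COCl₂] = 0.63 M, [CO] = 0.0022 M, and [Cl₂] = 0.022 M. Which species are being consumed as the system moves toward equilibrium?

CO, Cl₂ (products)

Q = [CO]·[Cl₂] / [COCl₂] = (0.0022)·(0.022) / (0.63) = 7.7×10⁻⁵
Q = 7.7×10⁻⁵ > K = 1.6×10⁻⁵: net reverse reaction.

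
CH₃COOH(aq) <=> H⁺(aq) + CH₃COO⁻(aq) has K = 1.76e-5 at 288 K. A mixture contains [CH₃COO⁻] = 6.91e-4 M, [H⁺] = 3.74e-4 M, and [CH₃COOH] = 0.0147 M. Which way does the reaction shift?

Q = [H⁺]·[CH₃COO⁻] / [CH₃COOH] = (3.74e-4)·(6.91e-4) / (0.0147) = 1.76e-5
Q = 1.76e-5 = K, so the system is already at equilibrium.

no net change (already at equilibrium)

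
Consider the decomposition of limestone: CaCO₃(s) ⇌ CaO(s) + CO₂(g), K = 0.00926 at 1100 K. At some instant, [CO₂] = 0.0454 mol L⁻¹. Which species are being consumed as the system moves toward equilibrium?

CaO, CO₂ (products)

(CaCO₃, CaO are pure solids — omitted from Q.)
Q = [CO₂] = 0.0454
Q = 0.0454 > K = 0.00926: net reverse reaction.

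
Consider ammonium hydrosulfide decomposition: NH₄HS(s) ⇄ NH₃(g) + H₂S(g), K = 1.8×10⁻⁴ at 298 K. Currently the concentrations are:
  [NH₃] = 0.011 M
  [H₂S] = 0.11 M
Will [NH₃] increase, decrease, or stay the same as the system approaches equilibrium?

decrease

(NH₄HS is a pure solid — omitted from Q.)
Q = [NH₃]·[H₂S] = (0.011)·(0.11) = 0.0012
Q = 0.0012 > K = 1.8×10⁻⁴: net reverse reaction.
NH₃ is a product, so it decreases.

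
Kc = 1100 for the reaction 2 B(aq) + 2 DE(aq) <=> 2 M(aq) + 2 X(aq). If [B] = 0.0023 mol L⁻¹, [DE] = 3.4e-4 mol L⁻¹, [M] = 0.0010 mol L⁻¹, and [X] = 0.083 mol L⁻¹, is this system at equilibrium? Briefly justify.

no; Q > K, reaction proceeds in reverse

Qc = [M]²·[X]² / ([B]²·[DE]²) = (0.0010)²·(0.083)² / ((0.0023)²·(3.4e-4)²) = 11000
Qc = 11000 > Kc = 1100: net reverse reaction.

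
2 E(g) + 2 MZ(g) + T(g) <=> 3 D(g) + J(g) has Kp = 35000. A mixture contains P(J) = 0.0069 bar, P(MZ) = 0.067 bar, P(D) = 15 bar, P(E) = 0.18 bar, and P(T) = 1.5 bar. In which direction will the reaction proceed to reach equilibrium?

reverse (toward reactants)

Qp = P(D)³·P(J) / (P(E)²·P(MZ)²·P(T)) = (15)³·(0.0069) / ((0.18)²·(0.067)²·(1.5)) = 1.1×10⁵
Qp = 1.1×10⁵ > Kp = 35000, so the reverse reaction proceeds.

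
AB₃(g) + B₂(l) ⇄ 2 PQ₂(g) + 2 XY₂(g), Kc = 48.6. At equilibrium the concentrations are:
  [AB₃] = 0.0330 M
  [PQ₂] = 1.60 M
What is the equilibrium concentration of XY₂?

[XY₂] = 0.792 M

(B₂ is a pure liquid — omitted from Kc.)
At equilibrium, Kc = [PQ₂]²·[XY₂]² / [AB₃] = 48.6.
(1.60)²·([XY₂])² / (0.0330) = 48.6
[XY₂]² = 0.626 ⇒ [XY₂] = 0.792 M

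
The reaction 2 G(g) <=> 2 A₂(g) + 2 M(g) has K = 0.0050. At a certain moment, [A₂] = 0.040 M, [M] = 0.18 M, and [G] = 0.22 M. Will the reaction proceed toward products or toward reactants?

in the forward direction

Q = [A₂]²·[M]² / [G]² = (0.040)²·(0.18)² / (0.22)² = 0.0011
Q = 0.0011 < K = 0.0050, so the forward reaction proceeds.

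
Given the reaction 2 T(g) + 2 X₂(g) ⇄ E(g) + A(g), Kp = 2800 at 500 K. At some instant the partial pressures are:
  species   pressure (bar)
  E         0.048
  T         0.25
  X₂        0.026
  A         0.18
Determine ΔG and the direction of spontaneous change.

Qp = P(E)·P(A) / (P(T)²·P(X₂)²) = (0.048)·(0.18) / ((0.25)²·(0.026)²) = 204
ΔG = RT ln(Qp/Kp) = (8.314 J mol⁻¹ K⁻¹)(500 K) × ln(204/2800)
   = (4.157 kJ/mol)(-2.619) = -10.9 kJ/mol
ΔG < 0, so the forward reaction is spontaneous (proceeds forward).

ΔG = -10.9 kJ/mol; the forward reaction is spontaneous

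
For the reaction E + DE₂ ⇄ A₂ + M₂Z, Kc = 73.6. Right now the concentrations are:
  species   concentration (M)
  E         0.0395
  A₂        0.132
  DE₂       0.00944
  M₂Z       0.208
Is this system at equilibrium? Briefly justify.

Qc = [A₂]·[M₂Z] / ([E]·[DE₂]) = (0.132)·(0.208) / ((0.0395)·(0.00944)) = 73.6
Qc = 73.6 = Kc; the system is at equilibrium.

yes, at equilibrium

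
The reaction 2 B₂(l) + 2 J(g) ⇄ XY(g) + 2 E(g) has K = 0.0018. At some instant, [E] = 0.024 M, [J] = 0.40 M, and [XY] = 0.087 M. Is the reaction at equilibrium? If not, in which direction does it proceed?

(B₂ is a pure liquid — omitted from Q.)
Q = [XY]·[E]² / [J]² = (0.087)·(0.024)² / (0.40)² = 3.1×10⁻⁴
Q = 3.1×10⁻⁴ < K = 0.0018, so the forward reaction proceeds.

toward products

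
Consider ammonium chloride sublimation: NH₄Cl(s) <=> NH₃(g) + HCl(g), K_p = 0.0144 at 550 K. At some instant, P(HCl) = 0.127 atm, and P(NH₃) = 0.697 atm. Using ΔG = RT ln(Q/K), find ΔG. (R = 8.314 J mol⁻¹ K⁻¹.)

ΔG = 8.30 kJ/mol

(NH₄Cl is a pure solid — omitted from Q_p.)
Q_p = P(NH₃)·P(HCl) = (0.697)·(0.127) = 0.0885
ΔG = RT ln(Q_p/K_p) = (8.314 J mol⁻¹ K⁻¹)(550 K) × ln(0.0885/0.0144)
   = (4.573 kJ/mol)(1.816) = 8.30 kJ/mol
ΔG > 0, so the forward reaction is non-spontaneous (proceeds in reverse).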